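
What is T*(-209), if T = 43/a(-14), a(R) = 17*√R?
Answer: 8987*I*√14/238 ≈ 141.29*I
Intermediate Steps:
T = -43*I*√14/238 (T = 43/((17*√(-14))) = 43/((17*(I*√14))) = 43/((17*I*√14)) = 43*(-I*√14/238) = -43*I*√14/238 ≈ -0.67601*I)
T*(-209) = -43*I*√14/238*(-209) = 8987*I*√14/238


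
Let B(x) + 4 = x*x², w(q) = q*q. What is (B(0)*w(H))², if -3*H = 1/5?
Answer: 16/50625 ≈ 0.00031605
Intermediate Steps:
H = -1/15 (H = -1/(3*5) = -⅓*⅕ = -1/15 ≈ -0.066667)
w(q) = q²
B(x) = -4 + x³ (B(x) = -4 + x*x² = -4 + x³)
(B(0)*w(H))² = ((-4 + 0³)*(-1/15)²)² = ((-4 + 0)*(1/225))² = (-4*1/225)² = (-4/225)² = 16/50625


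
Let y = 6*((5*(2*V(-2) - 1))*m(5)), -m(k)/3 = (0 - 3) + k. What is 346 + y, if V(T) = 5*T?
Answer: 4126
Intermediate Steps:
m(k) = 9 - 3*k (m(k) = -3*((0 - 3) + k) = -3*(-3 + k) = 9 - 3*k)
y = 3780 (y = 6*((5*(2*(5*(-2)) - 1))*(9 - 3*5)) = 6*((5*(2*(-10) - 1))*(9 - 15)) = 6*((5*(-20 - 1))*(-6)) = 6*((5*(-21))*(-6)) = 6*(-105*(-6)) = 6*630 = 3780)
346 + y = 346 + 3780 = 4126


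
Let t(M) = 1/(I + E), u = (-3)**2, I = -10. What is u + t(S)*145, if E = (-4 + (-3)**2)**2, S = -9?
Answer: 56/3 ≈ 18.667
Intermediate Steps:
u = 9
E = 25 (E = (-4 + 9)**2 = 5**2 = 25)
t(M) = 1/15 (t(M) = 1/(-10 + 25) = 1/15)
u + t(S)*145 = 9 + (1/15)*145 = 9 + 29/3 = 56/3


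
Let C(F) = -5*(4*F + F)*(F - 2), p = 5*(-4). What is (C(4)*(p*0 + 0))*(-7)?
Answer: 0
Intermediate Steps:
p = -20
C(F) = -25*F*(-2 + F) (C(F) = -5*5*F*(-2 + F) = -25*F*(-2 + F))
(C(4)*(p*0 + 0))*(-7) = ((25*4*(2 - 1*4))*(-20*0 + 0))*(-7) = ((25*4*(2 - 4))*(0 + 0))*(-7) = ((25*4*(-2))*0)*(-7) = -200*0*(-7) = 0*(-7) = 0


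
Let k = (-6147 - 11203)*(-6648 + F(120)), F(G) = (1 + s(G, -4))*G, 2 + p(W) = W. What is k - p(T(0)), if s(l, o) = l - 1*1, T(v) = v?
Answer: -134497198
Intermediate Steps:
s(l, o) = -1 + l (s(l, o) = l - 1 = -1 + l)
p(W) = -2 + W
F(G) = G**2 (F(G) = (1 + (-1 + G))*G = G*G = G**2)
k = -134497200 (k = (-6147 - 11203)*(-6648 + 120**2) = -17350*(-6648 + 14400) = -17350*7752 = -134497200)
k - p(T(0)) = -134497200 - (-2 + 0) = -134497200 - 1*(-2) = -134497200 + 2 = -134497198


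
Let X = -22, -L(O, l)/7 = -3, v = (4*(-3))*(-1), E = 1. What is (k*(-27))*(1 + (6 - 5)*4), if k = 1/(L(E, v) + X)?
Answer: 135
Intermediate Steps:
v = 12 (v = -12*(-1) = 12)
L(O, l) = 21 (L(O, l) = -7*(-3) = 21)
k = -1 (k = 1/(21 - 22) = 1/(-1) = -1)
(k*(-27))*(1 + (6 - 5)*4) = (-1*(-27))*(1 + (6 - 5)*4) = 27*(1 + 1*4) = 27*(1 + 4) = 27*5 = 135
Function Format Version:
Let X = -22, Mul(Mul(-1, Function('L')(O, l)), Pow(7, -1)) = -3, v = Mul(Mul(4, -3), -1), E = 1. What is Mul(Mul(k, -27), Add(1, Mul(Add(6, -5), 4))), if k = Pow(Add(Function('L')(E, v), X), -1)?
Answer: 135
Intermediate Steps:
v = 12 (v = Mul(-12, -1) = 12)
Function('L')(O, l) = 21 (Function('L')(O, l) = Mul(-7, -3) = 21)
k = -1 (k = Pow(Add(21, -22), -1) = Pow(-1, -1) = -1)
Mul(Mul(k, -27), Add(1, Mul(Add(6, -5), 4))) = Mul(Mul(-1, -27), Add(1, Mul(Add(6, -5), 4))) = Mul(27, Add(1, Mul(1, 4))) = Mul(27, Add(1, 4)) = Mul(27, 5) = 135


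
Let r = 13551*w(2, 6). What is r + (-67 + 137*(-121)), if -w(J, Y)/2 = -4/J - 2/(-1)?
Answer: -16644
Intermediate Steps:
w(J, Y) = -4 + 8/J (w(J, Y) = -2*(-4/J - 2/(-1)) = -2*(-4/J - 2*(-1)) = -2*(-4/J + 2) = -2*(2 - 4/J) = -4 + 8/J)
r = 0 (r = 13551*(-4 + 8/2) = 13551*(-4 + 8*(1/2)) = 13551*(-4 + 4) = 13551*0 = 0)
r + (-67 + 137*(-121)) = 0 + (-67 + 137*(-121)) = 0 + (-67 - 16577) = 0 - 16644 = -16644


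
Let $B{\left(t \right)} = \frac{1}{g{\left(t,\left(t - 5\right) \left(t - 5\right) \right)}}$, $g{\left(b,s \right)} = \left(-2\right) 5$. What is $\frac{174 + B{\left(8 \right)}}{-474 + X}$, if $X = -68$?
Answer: $- \frac{1739}{5420} \approx -0.32085$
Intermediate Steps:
$g{\left(b,s \right)} = -10$
$B{\left(t \right)} = - \frac{1}{10}$ ($B{\left(t \right)} = \frac{1}{-10} = - \frac{1}{10}$)
$\frac{174 + B{\left(8 \right)}}{-474 + X} = \frac{174 - \frac{1}{10}}{-474 - 68} = \frac{1739}{10 \left(-542\right)} = \frac{1739}{10} \left(- \frac{1}{542}\right) = - \frac{1739}{5420}$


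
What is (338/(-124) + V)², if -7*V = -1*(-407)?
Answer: 697857889/188356 ≈ 3705.0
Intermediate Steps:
V = -407/7 (V = -(-1)*(-407)/7 = -⅐*407 = -407/7 ≈ -58.143)
(338/(-124) + V)² = (338/(-124) - 407/7)² = (338*(-1/124) - 407/7)² = (-169/62 - 407/7)² = (-26417/434)² = 697857889/188356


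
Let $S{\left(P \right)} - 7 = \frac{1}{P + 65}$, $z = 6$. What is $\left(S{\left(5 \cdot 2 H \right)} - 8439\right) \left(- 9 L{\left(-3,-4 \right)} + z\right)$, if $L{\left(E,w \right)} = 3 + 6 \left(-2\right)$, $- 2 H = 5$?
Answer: $- \frac{29343273}{40} \approx -7.3358 \cdot 10^{5}$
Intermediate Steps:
$H = - \frac{5}{2}$ ($H = \left(- \frac{1}{2}\right) 5 = - \frac{5}{2} \approx -2.5$)
$L{\left(E,w \right)} = -9$ ($L{\left(E,w \right)} = 3 - 12 = -9$)
$S{\left(P \right)} = 7 + \frac{1}{65 + P}$ ($S{\left(P \right)} = 7 + \frac{1}{P + 65} = 7 + \frac{1}{65 + P}$)
$\left(S{\left(5 \cdot 2 H \right)} - 8439\right) \left(- 9 L{\left(-3,-4 \right)} + z\right) = \left(\frac{456 + 7 \cdot 5 \cdot 2 \left(- \frac{5}{2}\right)}{65 + 5 \cdot 2 \left(- \frac{5}{2}\right)} - 8439\right) \left(\left(-9\right) \left(-9\right) + 6\right) = \left(\frac{456 + 7 \cdot 10 \left(- \frac{5}{2}\right)}{65 + 10 \left(- \frac{5}{2}\right)} - 8439\right) \left(81 + 6\right) = \left(\frac{456 + 7 \left(-25\right)}{65 - 25} - 8439\right) 87 = \left(\frac{456 - 175}{40} - 8439\right) 87 = \left(\frac{1}{40} \cdot 281 - 8439\right) 87 = \left(\frac{281}{40} - 8439\right) 87 = \left(- \frac{337279}{40}\right) 87 = - \frac{29343273}{40}$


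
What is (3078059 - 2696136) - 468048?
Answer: -86125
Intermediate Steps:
(3078059 - 2696136) - 468048 = 381923 - 468048 = -86125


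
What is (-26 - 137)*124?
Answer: -20212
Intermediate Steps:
(-26 - 137)*124 = -163*124 = -20212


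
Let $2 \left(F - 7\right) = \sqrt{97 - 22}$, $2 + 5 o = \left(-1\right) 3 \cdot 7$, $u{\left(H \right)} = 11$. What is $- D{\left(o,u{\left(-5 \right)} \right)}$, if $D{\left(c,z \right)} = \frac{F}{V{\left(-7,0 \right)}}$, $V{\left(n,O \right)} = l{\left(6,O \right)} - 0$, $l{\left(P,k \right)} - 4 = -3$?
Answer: $-7 - \frac{5 \sqrt{3}}{2} \approx -11.33$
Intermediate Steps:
$l{\left(P,k \right)} = 1$ ($l{\left(P,k \right)} = 4 - 3 = 1$)
$o = - \frac{23}{5}$ ($o = - \frac{2}{5} + \frac{\left(-1\right) 3 \cdot 7}{5} = - \frac{2}{5} + \frac{\left(-3\right) 7}{5} = - \frac{2}{5} + \frac{1}{5} \left(-21\right) = - \frac{2}{5} - \frac{21}{5} = - \frac{23}{5} \approx -4.6$)
$F = 7 + \frac{5 \sqrt{3}}{2}$ ($F = 7 + \frac{\sqrt{97 - 22}}{2} = 7 + \frac{\sqrt{75}}{2} = 7 + \frac{5 \sqrt{3}}{2} \approx 11.33$)
$V{\left(n,O \right)} = 1$ ($V{\left(n,O \right)} = 1 - 0 = 1 + 0 = 1$)
$D{\left(c,z \right)} = 7 + \frac{5 \sqrt{3}}{2}$ ($D{\left(c,z \right)} = \frac{7 + \frac{5 \sqrt{3}}{2}}{1} = \left(7 + \frac{5 \sqrt{3}}{2}\right) 1 = 7 + \frac{5 \sqrt{3}}{2}$)
$- D{\left(o,u{\left(-5 \right)} \right)} = - (7 + \frac{5 \sqrt{3}}{2}) = -7 - \frac{5 \sqrt{3}}{2}$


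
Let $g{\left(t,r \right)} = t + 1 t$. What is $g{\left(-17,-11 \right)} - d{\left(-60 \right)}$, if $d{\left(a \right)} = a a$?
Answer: $-3634$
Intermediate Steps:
$d{\left(a \right)} = a^{2}$
$g{\left(t,r \right)} = 2 t$ ($g{\left(t,r \right)} = t + t = 2 t$)
$g{\left(-17,-11 \right)} - d{\left(-60 \right)} = 2 \left(-17\right) - \left(-60\right)^{2} = -34 - 3600 = -3634$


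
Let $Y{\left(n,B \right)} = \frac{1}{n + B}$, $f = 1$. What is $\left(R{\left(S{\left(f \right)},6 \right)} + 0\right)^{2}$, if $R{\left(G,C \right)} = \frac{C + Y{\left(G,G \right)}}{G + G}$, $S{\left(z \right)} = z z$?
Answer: $\frac{169}{16} \approx 10.563$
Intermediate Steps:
$Y{\left(n,B \right)} = \frac{1}{B + n}$
$S{\left(z \right)} = z^{2}$
$R{\left(G,C \right)} = \frac{C + \frac{1}{2 G}}{2 G}$ ($R{\left(G,C \right)} = \frac{C + \frac{1}{G + G}}{G + G} = \frac{C + \frac{1}{2 G}}{2 G}$)
$\left(R{\left(S{\left(f \right)},6 \right)} + 0\right)^{2} = \left(\frac{1 + 2 \cdot 6 \cdot 1^{2}}{4 \cdot 1} + 0\right)^{2} = \left(\frac{1 + 2 \cdot 6 \cdot 1}{4 \cdot 1} + 0\right)^{2} = \left(\frac{1}{4} \cdot 1 \left(1 + 12\right) + 0\right)^{2} = \left(\frac{1}{4} \cdot 1 \cdot 13 + 0\right)^{2} = \left(\frac{13}{4} + 0\right)^{2} = \left(\frac{13}{4}\right)^{2} = \frac{169}{16}$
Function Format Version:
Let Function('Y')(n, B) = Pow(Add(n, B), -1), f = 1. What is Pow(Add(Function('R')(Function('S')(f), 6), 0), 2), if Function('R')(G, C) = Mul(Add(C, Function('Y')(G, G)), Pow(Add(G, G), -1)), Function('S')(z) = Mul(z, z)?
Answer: Rational(169, 16) ≈ 10.563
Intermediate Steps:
Function('Y')(n, B) = Pow(Add(B, n), -1)
Function('S')(z) = Pow(z, 2)
Function('R')(G, C) = Mul(Rational(1, 2), Pow(G, -1), Add(C, Mul(Rational(1, 2), Pow(G, -1)))) (Function('R')(G, C) = Mul(Add(C, Pow(Add(G, G), -1)), Pow(Add(G, G), -1)) = Mul(Add(C, Pow(Mul(2, G), -1)), Pow(Mul(2, G), -1)) = Mul(Add(C, Mul(Rational(1, 2), Pow(G, -1))), Mul(Rational(1, 2), Pow(G, -1))) = Mul(Rational(1, 2), Pow(G, -1), Add(C, Mul(Rational(1, 2), Pow(G, -1)))))
Pow(Add(Function('R')(Function('S')(f), 6), 0), 2) = Pow(Add(Mul(Rational(1, 4), Pow(Pow(1, 2), -2), Add(1, Mul(2, 6, Pow(1, 2)))), 0), 2) = Pow(Add(Mul(Rational(1, 4), Pow(1, -2), Add(1, Mul(2, 6, 1))), 0), 2) = Pow(Add(Mul(Rational(1, 4), 1, Add(1, 12)), 0), 2) = Pow(Add(Mul(Rational(1, 4), 1, 13), 0), 2) = Pow(Add(Rational(13, 4), 0), 2) = Pow(Rational(13, 4), 2) = Rational(169, 16)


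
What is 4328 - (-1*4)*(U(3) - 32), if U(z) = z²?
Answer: 4236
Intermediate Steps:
4328 - (-1*4)*(U(3) - 32) = 4328 - (-1*4)*(3² - 32) = 4328 - (-4)*(9 - 32) = 4328 - (-4)*(-23) = 4328 - 1*92 = 4328 - 92 = 4236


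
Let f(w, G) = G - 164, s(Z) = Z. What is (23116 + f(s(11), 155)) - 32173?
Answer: -9066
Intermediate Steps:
f(w, G) = -164 + G
(23116 + f(s(11), 155)) - 32173 = (23116 + (-164 + 155)) - 32173 = (23116 - 9) - 32173 = 23107 - 32173 = -9066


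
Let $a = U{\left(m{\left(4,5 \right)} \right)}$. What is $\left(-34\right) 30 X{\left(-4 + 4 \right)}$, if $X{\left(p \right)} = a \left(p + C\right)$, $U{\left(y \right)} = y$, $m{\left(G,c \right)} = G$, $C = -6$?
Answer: $24480$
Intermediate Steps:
$a = 4$
$X{\left(p \right)} = -24 + 4 p$ ($X{\left(p \right)} = 4 \left(p - 6\right) = 4 \left(-6 + p\right) = -24 + 4 p$)
$\left(-34\right) 30 X{\left(-4 + 4 \right)} = \left(-34\right) 30 \left(-24 + 4 \left(-4 + 4\right)\right) = - 1020 \left(-24 + 4 \cdot 0\right) = - 1020 \left(-24 + 0\right) = \left(-1020\right) \left(-24\right) = 24480$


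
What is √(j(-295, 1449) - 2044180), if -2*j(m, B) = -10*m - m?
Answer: I*√8183210/2 ≈ 1430.3*I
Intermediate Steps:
j(m, B) = 11*m/2 (j(m, B) = -(-10*m - m)/2 = -(-11)*m/2 = 11*m/2)
√(j(-295, 1449) - 2044180) = √((11/2)*(-295) - 2044180) = √(-3245/2 - 2044180) = √(-4091605/2) = I*√8183210/2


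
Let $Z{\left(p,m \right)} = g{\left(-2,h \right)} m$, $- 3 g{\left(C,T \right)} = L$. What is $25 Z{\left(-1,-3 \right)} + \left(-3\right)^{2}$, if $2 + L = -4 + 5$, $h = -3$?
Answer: $-16$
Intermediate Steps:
$L = -1$ ($L = -2 + \left(-4 + 5\right) = -2 + 1 = -1$)
$g{\left(C,T \right)} = \frac{1}{3}$ ($g{\left(C,T \right)} = \left(- \frac{1}{3}\right) \left(-1\right) = \frac{1}{3}$)
$Z{\left(p,m \right)} = \frac{m}{3}$
$25 Z{\left(-1,-3 \right)} + \left(-3\right)^{2} = 25 \cdot \frac{1}{3} \left(-3\right) + \left(-3\right)^{2} = 25 \left(-1\right) + 9 = -25 + 9 = -16$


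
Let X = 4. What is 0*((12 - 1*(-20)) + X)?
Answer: 0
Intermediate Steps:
0*((12 - 1*(-20)) + X) = 0*((12 - 1*(-20)) + 4) = 0*((12 + 20) + 4) = 0*(32 + 4) = 0*36 = 0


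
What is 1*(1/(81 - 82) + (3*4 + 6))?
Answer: 17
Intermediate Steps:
1*(1/(81 - 82) + (3*4 + 6)) = 1*(1/(-1) + (12 + 6)) = 1*(-1 + 18) = 1*17 = 17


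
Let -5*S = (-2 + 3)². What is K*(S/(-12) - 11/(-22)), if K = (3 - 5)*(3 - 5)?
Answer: 31/15 ≈ 2.0667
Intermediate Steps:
K = 4 (K = -2*(-2) = 4)
S = -⅕ (S = -(-2 + 3)²/5 = -⅕*1² = -⅕*1 = -⅕ ≈ -0.20000)
K*(S/(-12) - 11/(-22)) = 4*(-⅕/(-12) - 11/(-22)) = 4*(-⅕*(-1/12) - 11*(-1/22)) = 4*(1/60 + ½) = 4*(31/60) = 31/15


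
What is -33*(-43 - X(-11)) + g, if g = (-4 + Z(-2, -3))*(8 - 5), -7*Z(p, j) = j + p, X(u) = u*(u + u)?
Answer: 65766/7 ≈ 9395.1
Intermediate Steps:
X(u) = 2*u² (X(u) = u*(2*u) = 2*u²)
Z(p, j) = -j/7 - p/7 (Z(p, j) = -(j + p)/7 = -j/7 - p/7)
g = -69/7 (g = (-4 + (-⅐*(-3) - ⅐*(-2)))*(8 - 5) = (-4 + (3/7 + 2/7))*3 = (-4 + 5/7)*3 = -23/7*3 = -69/7 ≈ -9.8571)
-33*(-43 - X(-11)) + g = -33*(-43 - 2*(-11)²) - 69/7 = -33*(-43 - 2*121) - 69/7 = -33*(-43 - 1*242) - 69/7 = -33*(-43 - 242) - 69/7 = -33*(-285) - 69/7 = 9405 - 69/7 = 65766/7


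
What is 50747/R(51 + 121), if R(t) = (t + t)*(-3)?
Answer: -50747/1032 ≈ -49.173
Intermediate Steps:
R(t) = -6*t (R(t) = (2*t)*(-3) = -6*t)
50747/R(51 + 121) = 50747/((-6*(51 + 121))) = 50747/((-6*172)) = 50747/(-1032) = 50747*(-1/1032) = -50747/1032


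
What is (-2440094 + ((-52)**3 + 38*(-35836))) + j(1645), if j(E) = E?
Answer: -3940825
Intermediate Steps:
(-2440094 + ((-52)**3 + 38*(-35836))) + j(1645) = (-2440094 + ((-52)**3 + 38*(-35836))) + 1645 = (-2440094 + (-140608 - 1361768)) + 1645 = (-2440094 - 1502376) + 1645 = -3942470 + 1645 = -3940825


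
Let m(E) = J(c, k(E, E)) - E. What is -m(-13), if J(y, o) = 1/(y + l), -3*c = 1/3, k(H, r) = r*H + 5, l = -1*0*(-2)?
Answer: -4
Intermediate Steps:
l = 0 (l = 0*(-2) = 0)
k(H, r) = 5 + H*r (k(H, r) = H*r + 5 = 5 + H*r)
c = -⅑ (c = -⅓/3 = -⅓*⅓ = -⅑ ≈ -0.11111)
J(y, o) = 1/y (J(y, o) = 1/(y + 0) = 1/y)
m(E) = -9 - E (m(E) = 1/(-⅑) - E = -9 - E)
-m(-13) = -(-9 - 1*(-13)) = -(-9 + 13) = -1*4 = -4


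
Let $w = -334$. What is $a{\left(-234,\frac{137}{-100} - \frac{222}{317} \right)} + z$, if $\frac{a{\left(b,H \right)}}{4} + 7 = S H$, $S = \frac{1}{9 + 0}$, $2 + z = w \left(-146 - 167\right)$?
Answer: $\frac{7454252771}{71325} \approx 1.0451 \cdot 10^{5}$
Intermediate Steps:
$z = 104540$ ($z = -2 - 334 \left(-146 - 167\right) = -2 - -104542 = -2 + 104542 = 104540$)
$S = \frac{1}{9} \approx 0.11111$
$a{\left(b,H \right)} = -28 + \frac{4 H}{9}$ ($a{\left(b,H \right)} = -28 + 4 \frac{H}{9} = -28 + \frac{4 H}{9}$)
$a{\left(-234,\frac{137}{-100} - \frac{222}{317} \right)} + z = \left(-28 + \frac{4 \left(\frac{137}{-100} - \frac{222}{317}\right)}{9}\right) + 104540 = \left(-28 + \frac{4 \left(137 \left(- \frac{1}{100}\right) - \frac{222}{317}\right)}{9}\right) + 104540 = \left(-28 + \frac{4 \left(- \frac{137}{100} - \frac{222}{317}\right)}{9}\right) + 104540 = \left(-28 + \frac{4}{9} \left(- \frac{65629}{31700}\right)\right) + 104540 = \left(-28 - \frac{65629}{71325}\right) + 104540 = - \frac{2062729}{71325} + 104540 = \frac{7454252771}{71325}$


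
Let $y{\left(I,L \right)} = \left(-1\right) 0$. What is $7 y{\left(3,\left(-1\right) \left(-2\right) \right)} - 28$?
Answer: $-28$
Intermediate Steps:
$y{\left(I,L \right)} = 0$
$7 y{\left(3,\left(-1\right) \left(-2\right) \right)} - 28 = 7 \cdot 0 - 28 = 0 - 28 = -28$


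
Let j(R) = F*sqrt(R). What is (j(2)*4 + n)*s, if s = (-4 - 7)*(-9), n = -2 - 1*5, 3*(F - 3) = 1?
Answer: -693 + 1320*sqrt(2) ≈ 1173.8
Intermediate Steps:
F = 10/3 (F = 3 + (1/3)*1 = 3 + 1/3 = 10/3 ≈ 3.3333)
n = -7 (n = -2 - 5 = -7)
j(R) = 10*sqrt(R)/3
s = 99 (s = -11*(-9) = 99)
(j(2)*4 + n)*s = ((10*sqrt(2)/3)*4 - 7)*99 = (40*sqrt(2)/3 - 7)*99 = (-7 + 40*sqrt(2)/3)*99 = -693 + 1320*sqrt(2)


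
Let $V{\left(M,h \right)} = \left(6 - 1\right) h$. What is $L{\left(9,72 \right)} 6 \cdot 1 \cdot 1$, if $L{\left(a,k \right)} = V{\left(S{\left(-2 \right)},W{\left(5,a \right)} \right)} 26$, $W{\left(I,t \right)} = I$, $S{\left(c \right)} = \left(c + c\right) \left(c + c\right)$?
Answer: $3900$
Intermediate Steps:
$S{\left(c \right)} = 4 c^{2}$ ($S{\left(c \right)} = 2 c 2 c = 4 c^{2}$)
$V{\left(M,h \right)} = 5 h$
$L{\left(a,k \right)} = 650$ ($L{\left(a,k \right)} = 5 \cdot 5 \cdot 26 = 25 \cdot 26 = 650$)
$L{\left(9,72 \right)} 6 \cdot 1 \cdot 1 = 650 \cdot 6 \cdot 1 \cdot 1 = 650 \cdot 6 \cdot 1 = 650 \cdot 6 = 3900$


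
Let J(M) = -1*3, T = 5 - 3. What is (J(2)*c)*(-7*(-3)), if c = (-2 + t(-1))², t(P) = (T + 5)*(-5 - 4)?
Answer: -266175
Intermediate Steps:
T = 2
t(P) = -63 (t(P) = (2 + 5)*(-5 - 4) = 7*(-9) = -63)
J(M) = -3
c = 4225 (c = (-2 - 63)² = (-65)² = 4225)
(J(2)*c)*(-7*(-3)) = (-3*4225)*(-7*(-3)) = -12675*21 = -266175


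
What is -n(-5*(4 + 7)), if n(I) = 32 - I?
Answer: -87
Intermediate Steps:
-n(-5*(4 + 7)) = -(32 - (-5)*(4 + 7)) = -(32 - (-5)*11) = -(32 - 1*(-55)) = -(32 + 55) = -1*87 = -87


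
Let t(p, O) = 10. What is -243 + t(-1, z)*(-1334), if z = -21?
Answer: -13583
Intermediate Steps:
-243 + t(-1, z)*(-1334) = -243 + 10*(-1334) = -243 - 13340 = -13583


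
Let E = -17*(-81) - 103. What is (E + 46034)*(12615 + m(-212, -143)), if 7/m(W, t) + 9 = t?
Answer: 22677953171/38 ≈ 5.9679e+8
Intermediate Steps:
m(W, t) = 7/(-9 + t)
E = 1274 (E = 1377 - 103 = 1274)
(E + 46034)*(12615 + m(-212, -143)) = (1274 + 46034)*(12615 + 7/(-9 - 143)) = 47308*(12615 + 7/(-152)) = 47308*(12615 + 7*(-1/152)) = 47308*(12615 - 7/152) = 47308*(1917473/152) = 22677953171/38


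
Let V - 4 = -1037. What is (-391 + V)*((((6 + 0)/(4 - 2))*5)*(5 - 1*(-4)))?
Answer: -192240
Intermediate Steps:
V = -1033 (V = 4 - 1037 = -1033)
(-391 + V)*((((6 + 0)/(4 - 2))*5)*(5 - 1*(-4))) = (-391 - 1033)*((((6 + 0)/(4 - 2))*5)*(5 - 1*(-4))) = -1424*(6/2)*5*(5 + 4) = -1424*(6*(½))*5*9 = -1424*3*5*9 = -21360*9 = -1424*135 = -192240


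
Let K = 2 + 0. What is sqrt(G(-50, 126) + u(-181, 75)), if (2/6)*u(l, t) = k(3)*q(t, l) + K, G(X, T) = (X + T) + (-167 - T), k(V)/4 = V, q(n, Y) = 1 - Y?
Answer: sqrt(6341) ≈ 79.630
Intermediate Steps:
k(V) = 4*V
G(X, T) = -167 + X (G(X, T) = (T + X) + (-167 - T) = -167 + X)
K = 2
u(l, t) = 42 - 36*l (u(l, t) = 3*((4*3)*(1 - l) + 2) = 3*(12*(1 - l) + 2) = 3*((12 - 12*l) + 2) = 3*(14 - 12*l) = 42 - 36*l)
sqrt(G(-50, 126) + u(-181, 75)) = sqrt((-167 - 50) + (42 - 36*(-181))) = sqrt(-217 + (42 + 6516)) = sqrt(-217 + 6558) = sqrt(6341)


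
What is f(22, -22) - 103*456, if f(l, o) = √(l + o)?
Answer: -46968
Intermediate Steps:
f(22, -22) - 103*456 = √(22 - 22) - 103*456 = √0 - 46968 = 0 - 46968 = -46968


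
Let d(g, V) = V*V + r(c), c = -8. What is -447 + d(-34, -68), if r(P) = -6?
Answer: 4171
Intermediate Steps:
d(g, V) = -6 + V² (d(g, V) = V*V - 6 = V² - 6 = -6 + V²)
-447 + d(-34, -68) = -447 + (-6 + (-68)²) = -447 + (-6 + 4624) = -447 + 4618 = 4171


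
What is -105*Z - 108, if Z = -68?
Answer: 7032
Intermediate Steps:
-105*Z - 108 = -105*(-68) - 108 = 7140 - 108 = 7032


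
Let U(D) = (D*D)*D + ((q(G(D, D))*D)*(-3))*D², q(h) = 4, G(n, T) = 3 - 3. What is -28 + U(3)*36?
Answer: -10720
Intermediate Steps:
G(n, T) = 0
U(D) = -11*D³ (U(D) = (D*D)*D + ((4*D)*(-3))*D² = D²*D + (-12*D)*D² = D³ - 12*D³ = -11*D³)
-28 + U(3)*36 = -28 - 11*3³*36 = -28 - 11*27*36 = -28 - 297*36 = -28 - 10692 = -10720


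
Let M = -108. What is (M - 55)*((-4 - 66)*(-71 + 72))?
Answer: 11410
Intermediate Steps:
(M - 55)*((-4 - 66)*(-71 + 72)) = (-108 - 55)*((-4 - 66)*(-71 + 72)) = -(-11410) = -163*(-70) = 11410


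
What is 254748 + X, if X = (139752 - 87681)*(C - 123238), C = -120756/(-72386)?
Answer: -13661333740536/2129 ≈ -6.4168e+9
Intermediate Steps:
C = 60378/36193 (C = -120756*(-1/72386) = 60378/36193 ≈ 1.6682)
X = -13661876099028/2129 (X = (139752 - 87681)*(60378/36193 - 123238) = 52071*(-4460292556/36193) = -13661876099028/2129 ≈ -6.4170e+9)
254748 + X = 254748 - 13661876099028/2129 = -13661333740536/2129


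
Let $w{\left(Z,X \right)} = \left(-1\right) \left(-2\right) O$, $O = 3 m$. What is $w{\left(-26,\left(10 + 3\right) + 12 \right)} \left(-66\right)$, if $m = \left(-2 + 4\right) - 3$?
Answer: $396$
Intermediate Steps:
$m = -1$ ($m = 2 - 3 = -1$)
$O = -3$ ($O = 3 \left(-1\right) = -3$)
$w{\left(Z,X \right)} = -6$ ($w{\left(Z,X \right)} = \left(-1\right) \left(-2\right) \left(-3\right) = 2 \left(-3\right) = -6$)
$w{\left(-26,\left(10 + 3\right) + 12 \right)} \left(-66\right) = \left(-6\right) \left(-66\right) = 396$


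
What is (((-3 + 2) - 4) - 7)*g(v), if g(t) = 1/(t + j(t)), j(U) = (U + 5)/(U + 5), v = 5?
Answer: -2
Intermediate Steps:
j(U) = 1 (j(U) = (5 + U)/(5 + U) = 1)
g(t) = 1/(1 + t) (g(t) = 1/(t + 1) = 1/(1 + t))
(((-3 + 2) - 4) - 7)*g(v) = (((-3 + 2) - 4) - 7)/(1 + 5) = ((-1 - 4) - 7)/6 = (-5 - 7)*(⅙) = -12*⅙ = -2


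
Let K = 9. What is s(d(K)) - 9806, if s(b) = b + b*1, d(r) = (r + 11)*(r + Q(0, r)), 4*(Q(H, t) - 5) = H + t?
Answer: -9156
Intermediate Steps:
Q(H, t) = 5 + H/4 + t/4 (Q(H, t) = 5 + (H + t)/4 = 5 + (H/4 + t/4) = 5 + H/4 + t/4)
d(r) = (5 + 5*r/4)*(11 + r) (d(r) = (r + 11)*(r + (5 + (¼)*0 + r/4)) = (11 + r)*(r + (5 + 0 + r/4)) = (11 + r)*(r + (5 + r/4)) = (11 + r)*(5 + 5*r/4) = (5 + 5*r/4)*(11 + r))
s(b) = 2*b (s(b) = b + b = 2*b)
s(d(K)) - 9806 = 2*(55 + (5/4)*9² + (75/4)*9) - 9806 = 2*(55 + (5/4)*81 + 675/4) - 9806 = 2*(55 + 405/4 + 675/4) - 9806 = 2*325 - 9806 = 650 - 9806 = -9156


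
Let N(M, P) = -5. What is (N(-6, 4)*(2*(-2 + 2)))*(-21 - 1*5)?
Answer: 0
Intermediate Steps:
(N(-6, 4)*(2*(-2 + 2)))*(-21 - 1*5) = (-10*(-2 + 2))*(-21 - 1*5) = (-10*0)*(-21 - 5) = -5*0*(-26) = 0*(-26) = 0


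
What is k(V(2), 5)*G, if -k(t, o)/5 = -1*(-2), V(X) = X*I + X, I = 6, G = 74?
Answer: -740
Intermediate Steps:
V(X) = 7*X (V(X) = X*6 + X = 6*X + X = 7*X)
k(t, o) = -10 (k(t, o) = -(-5)*(-2) = -5*2 = -10)
k(V(2), 5)*G = -10*74 = -740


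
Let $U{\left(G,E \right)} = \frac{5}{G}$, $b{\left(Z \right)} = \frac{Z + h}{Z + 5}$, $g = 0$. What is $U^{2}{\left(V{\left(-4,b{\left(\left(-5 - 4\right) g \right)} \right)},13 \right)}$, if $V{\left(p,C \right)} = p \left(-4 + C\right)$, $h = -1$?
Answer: $\frac{625}{7056} \approx 0.088577$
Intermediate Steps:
$b{\left(Z \right)} = \frac{-1 + Z}{5 + Z}$ ($b{\left(Z \right)} = \frac{Z - 1}{Z + 5} = \frac{-1 + Z}{5 + Z}$)
$U^{2}{\left(V{\left(-4,b{\left(\left(-5 - 4\right) g \right)} \right)},13 \right)} = \left(\frac{5}{\left(-4\right) \left(-4 + \frac{-1 + \left(-5 - 4\right) 0}{5 + \left(-5 - 4\right) 0}\right)}\right)^{2} = \left(\frac{5}{\left(-4\right) \left(-4 + \frac{-1 - 0}{5 - 0}\right)}\right)^{2} = \left(\frac{5}{\left(-4\right) \left(-4 + \frac{-1 + 0}{5 + 0}\right)}\right)^{2} = \left(\frac{5}{\left(-4\right) \left(-4 + \frac{1}{5} \left(-1\right)\right)}\right)^{2} = \left(\frac{5}{\left(-4\right) \left(-4 - \frac{1}{5}\right)}\right)^{2} = \left(\frac{5}{\left(-4\right) \left(- \frac{21}{5}\right)}\right)^{2} = \left(\frac{5}{\frac{84}{5}}\right)^{2} = \left(5 \cdot \frac{5}{84}\right)^{2} = \left(\frac{25}{84}\right)^{2} = \frac{625}{7056}$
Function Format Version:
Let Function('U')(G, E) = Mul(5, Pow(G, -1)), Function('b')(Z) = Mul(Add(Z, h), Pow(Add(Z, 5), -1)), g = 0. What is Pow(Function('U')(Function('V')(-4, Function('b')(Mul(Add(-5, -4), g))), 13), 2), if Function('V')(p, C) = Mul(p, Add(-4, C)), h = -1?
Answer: Rational(625, 7056) ≈ 0.088577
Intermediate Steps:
Function('b')(Z) = Mul(Pow(Add(5, Z), -1), Add(-1, Z)) (Function('b')(Z) = Mul(Add(Z, -1), Pow(Add(Z, 5), -1)) = Mul(Add(-1, Z), Pow(Add(5, Z), -1)) = Mul(Pow(Add(5, Z), -1), Add(-1, Z)))
Pow(Function('U')(Function('V')(-4, Function('b')(Mul(Add(-5, -4), g))), 13), 2) = Pow(Mul(5, Pow(Mul(-4, Add(-4, Mul(Pow(Add(5, Mul(Add(-5, -4), 0)), -1), Add(-1, Mul(Add(-5, -4), 0))))), -1)), 2) = Pow(Mul(5, Pow(Mul(-4, Add(-4, Mul(Pow(Add(5, Mul(-9, 0)), -1), Add(-1, Mul(-9, 0))))), -1)), 2) = Pow(Mul(5, Pow(Mul(-4, Add(-4, Mul(Pow(Add(5, 0), -1), Add(-1, 0)))), -1)), 2) = Pow(Mul(5, Pow(Mul(-4, Add(-4, Mul(Pow(5, -1), -1))), -1)), 2) = Pow(Mul(5, Pow(Mul(-4, Add(-4, Mul(Rational(1, 5), -1))), -1)), 2) = Pow(Mul(5, Pow(Mul(-4, Add(-4, Rational(-1, 5))), -1)), 2) = Pow(Mul(5, Pow(Mul(-4, Rational(-21, 5)), -1)), 2) = Pow(Mul(5, Pow(Rational(84, 5), -1)), 2) = Pow(Mul(5, Rational(5, 84)), 2) = Pow(Rational(25, 84), 2) = Rational(625, 7056)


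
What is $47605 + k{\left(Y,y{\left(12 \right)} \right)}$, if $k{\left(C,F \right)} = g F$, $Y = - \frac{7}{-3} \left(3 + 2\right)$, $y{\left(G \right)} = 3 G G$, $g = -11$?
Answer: $42853$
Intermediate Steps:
$y{\left(G \right)} = 3 G^{2}$
$Y = \frac{35}{3}$ ($Y = \left(-7\right) \left(- \frac{1}{3}\right) 5 = \frac{7}{3} \cdot 5 = \frac{35}{3} \approx 11.667$)
$k{\left(C,F \right)} = - 11 F$
$47605 + k{\left(Y,y{\left(12 \right)} \right)} = 47605 - 11 \cdot 3 \cdot 12^{2} = 47605 - 11 \cdot 3 \cdot 144 = 47605 - 4752 = 42853$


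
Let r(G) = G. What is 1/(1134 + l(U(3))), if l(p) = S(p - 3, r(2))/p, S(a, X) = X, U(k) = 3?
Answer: 3/3404 ≈ 0.00088132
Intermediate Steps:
l(p) = 2/p
1/(1134 + l(U(3))) = 1/(1134 + 2/3) = 1/(1134 + 2*(⅓)) = 1/(1134 + ⅔) = 1/(3404/3) = 3/3404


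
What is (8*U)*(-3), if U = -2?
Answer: 48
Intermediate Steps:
(8*U)*(-3) = (8*(-2))*(-3) = -16*(-3) = 48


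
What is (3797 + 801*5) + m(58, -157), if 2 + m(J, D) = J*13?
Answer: 8554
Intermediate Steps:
m(J, D) = -2 + 13*J (m(J, D) = -2 + J*13 = -2 + 13*J)
(3797 + 801*5) + m(58, -157) = (3797 + 801*5) + (-2 + 13*58) = (3797 + 4005) + (-2 + 754) = 7802 + 752 = 8554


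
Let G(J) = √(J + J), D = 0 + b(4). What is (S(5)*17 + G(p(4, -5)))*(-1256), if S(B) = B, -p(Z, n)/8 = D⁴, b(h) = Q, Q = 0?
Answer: -106760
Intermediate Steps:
b(h) = 0
D = 0 (D = 0 + 0 = 0)
p(Z, n) = 0 (p(Z, n) = -8*0⁴ = -8*0 = 0)
G(J) = √2*√J (G(J) = √(2*J) = √2*√J)
(S(5)*17 + G(p(4, -5)))*(-1256) = (5*17 + √2*√0)*(-1256) = (85 + √2*0)*(-1256) = (85 + 0)*(-1256) = 85*(-1256) = -106760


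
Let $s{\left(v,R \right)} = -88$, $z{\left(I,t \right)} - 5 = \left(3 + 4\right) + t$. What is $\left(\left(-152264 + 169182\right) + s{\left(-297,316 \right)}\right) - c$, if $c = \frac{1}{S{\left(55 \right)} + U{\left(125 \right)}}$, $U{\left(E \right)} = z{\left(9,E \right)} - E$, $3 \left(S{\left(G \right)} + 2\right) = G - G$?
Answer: $\frac{168299}{10} \approx 16830.0$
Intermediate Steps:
$z{\left(I,t \right)} = 12 + t$ ($z{\left(I,t \right)} = 5 + \left(\left(3 + 4\right) + t\right) = 5 + \left(7 + t\right) = 12 + t$)
$S{\left(G \right)} = -2$ ($S{\left(G \right)} = -2 + \frac{G - G}{3} = -2 + \frac{1}{3} \cdot 0 = -2 + 0 = -2$)
$U{\left(E \right)} = 12$ ($U{\left(E \right)} = \left(12 + E\right) - E = 12$)
$c = \frac{1}{10}$ ($c = \frac{1}{-2 + 12} = \frac{1}{10} \approx 0.1$)
$\left(\left(-152264 + 169182\right) + s{\left(-297,316 \right)}\right) - c = \left(\left(-152264 + 169182\right) - 88\right) - \frac{1}{10} = \left(16918 - 88\right) - \frac{1}{10} = 16830 - \frac{1}{10} = \frac{168299}{10}$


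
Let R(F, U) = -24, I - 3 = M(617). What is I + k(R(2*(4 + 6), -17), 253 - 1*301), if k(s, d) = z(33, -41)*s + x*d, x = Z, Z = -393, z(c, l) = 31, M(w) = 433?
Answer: 18556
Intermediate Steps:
I = 436 (I = 3 + 433 = 436)
x = -393
k(s, d) = -393*d + 31*s (k(s, d) = 31*s - 393*d = -393*d + 31*s)
I + k(R(2*(4 + 6), -17), 253 - 1*301) = 436 + (-393*(253 - 1*301) + 31*(-24)) = 436 + (-393*(253 - 301) - 744) = 436 + (-393*(-48) - 744) = 436 + (18864 - 744) = 436 + 18120 = 18556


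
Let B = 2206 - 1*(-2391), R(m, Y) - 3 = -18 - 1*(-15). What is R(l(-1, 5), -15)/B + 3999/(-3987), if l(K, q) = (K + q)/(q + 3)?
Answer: -1333/1329 ≈ -1.0030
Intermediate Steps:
l(K, q) = (K + q)/(3 + q)
R(m, Y) = 0 (R(m, Y) = 3 + (-18 - 1*(-15)) = 3 + (-18 + 15) = 3 - 3 = 0)
B = 4597 (B = 2206 + 2391 = 4597)
R(l(-1, 5), -15)/B + 3999/(-3987) = 0/4597 + 3999/(-3987) = 0*(1/4597) + 3999*(-1/3987) = 0 - 1333/1329 = -1333/1329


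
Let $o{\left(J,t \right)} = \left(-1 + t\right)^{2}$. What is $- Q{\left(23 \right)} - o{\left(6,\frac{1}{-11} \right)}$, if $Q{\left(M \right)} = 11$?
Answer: $- \frac{1475}{121} \approx -12.19$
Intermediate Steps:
$- Q{\left(23 \right)} - o{\left(6,\frac{1}{-11} \right)} = \left(-1\right) 11 - \left(-1 + \frac{1}{-11}\right)^{2} = -11 - \left(-1 - \frac{1}{11}\right)^{2} = -11 - \left(- \frac{12}{11}\right)^{2} = -11 - \frac{144}{121} = - \frac{1475}{121}$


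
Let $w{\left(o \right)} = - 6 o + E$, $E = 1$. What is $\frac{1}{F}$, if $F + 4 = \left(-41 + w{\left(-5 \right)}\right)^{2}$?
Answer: $\frac{1}{96} \approx 0.010417$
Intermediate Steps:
$w{\left(o \right)} = 1 - 6 o$ ($w{\left(o \right)} = - 6 o + 1 = 1 - 6 o$)
$F = 96$ ($F = -4 + \left(-41 + \left(1 - -30\right)\right)^{2} = -4 + \left(-41 + \left(1 + 30\right)\right)^{2} = -4 + \left(-41 + 31\right)^{2} = -4 + \left(-10\right)^{2} = -4 + 100 = 96$)
$\frac{1}{F} = \frac{1}{96}$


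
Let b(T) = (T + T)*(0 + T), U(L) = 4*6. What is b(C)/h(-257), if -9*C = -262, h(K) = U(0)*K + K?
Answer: -137288/520425 ≈ -0.26380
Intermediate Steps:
U(L) = 24
h(K) = 25*K (h(K) = 24*K + K = 25*K)
C = 262/9 (C = -1/9*(-262) = 262/9 ≈ 29.111)
b(T) = 2*T**2 (b(T) = (2*T)*T = 2*T**2)
b(C)/h(-257) = (2*(262/9)**2)/((25*(-257))) = (2*(68644/81))/(-6425) = (137288/81)*(-1/6425) = -137288/520425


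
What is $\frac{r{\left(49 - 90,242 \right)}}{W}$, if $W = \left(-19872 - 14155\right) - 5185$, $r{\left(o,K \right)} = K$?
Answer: $- \frac{121}{19606} \approx -0.0061716$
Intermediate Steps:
$W = -39212$ ($W = -34027 - 5185 = -39212$)
$\frac{r{\left(49 - 90,242 \right)}}{W} = \frac{242}{-39212} = 242 \left(- \frac{1}{39212}\right) = - \frac{121}{19606}$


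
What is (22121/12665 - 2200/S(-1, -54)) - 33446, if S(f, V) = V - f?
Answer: -22421424857/671245 ≈ -33403.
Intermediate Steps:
(22121/12665 - 2200/S(-1, -54)) - 33446 = (22121/12665 - 2200/(-54 - 1*(-1))) - 33446 = (22121*(1/12665) - 2200/(-54 + 1)) - 33446 = (22121/12665 - 2200/(-53)) - 33446 = (22121/12665 - 2200*(-1/53)) - 33446 = (22121/12665 + 2200/53) - 33446 = 29035413/671245 - 33446 = -22421424857/671245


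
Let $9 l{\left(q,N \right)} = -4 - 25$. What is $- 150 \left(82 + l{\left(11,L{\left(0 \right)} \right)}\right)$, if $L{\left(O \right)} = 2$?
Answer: $- \frac{35450}{3} \approx -11817.0$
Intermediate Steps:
$l{\left(q,N \right)} = - \frac{29}{9}$ ($l{\left(q,N \right)} = \frac{-4 - 25}{9} = \frac{1}{9} \left(-29\right) = - \frac{29}{9}$)
$- 150 \left(82 + l{\left(11,L{\left(0 \right)} \right)}\right) = - 150 \left(82 - \frac{29}{9}\right) = \left(-150\right) \frac{709}{9} = - \frac{35450}{3}$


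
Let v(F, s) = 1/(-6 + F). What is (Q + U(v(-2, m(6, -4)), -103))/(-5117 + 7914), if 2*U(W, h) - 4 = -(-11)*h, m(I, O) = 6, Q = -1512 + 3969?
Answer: 3785/5594 ≈ 0.67662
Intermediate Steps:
Q = 2457
U(W, h) = 2 + 11*h/2 (U(W, h) = 2 + (-(-11)*h)/2 = 2 + (11*h)/2 = 2 + 11*h/2)
(Q + U(v(-2, m(6, -4)), -103))/(-5117 + 7914) = (2457 + (2 + (11/2)*(-103)))/(-5117 + 7914) = (2457 + (2 - 1133/2))/2797 = (2457 - 1129/2)*(1/2797) = (3785/2)*(1/2797) = 3785/5594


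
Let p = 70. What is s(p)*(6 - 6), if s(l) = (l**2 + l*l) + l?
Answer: 0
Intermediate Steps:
s(l) = l + 2*l**2 (s(l) = (l**2 + l**2) + l = 2*l**2 + l = l + 2*l**2)
s(p)*(6 - 6) = (70*(1 + 2*70))*(6 - 6) = (70*(1 + 140))*0 = (70*141)*0 = 9870*0 = 0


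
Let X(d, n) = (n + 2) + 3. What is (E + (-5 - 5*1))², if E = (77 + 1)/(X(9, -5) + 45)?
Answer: 15376/225 ≈ 68.338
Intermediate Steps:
X(d, n) = 5 + n (X(d, n) = (2 + n) + 3 = 5 + n)
E = 26/15 (E = (77 + 1)/((5 - 5) + 45) = 78/(0 + 45) = 78/45 = 78*(1/45) = 26/15 ≈ 1.7333)
(E + (-5 - 5*1))² = (26/15 + (-5 - 5*1))² = (26/15 + (-5 - 5))² = (26/15 - 10)² = (-124/15)² = 15376/225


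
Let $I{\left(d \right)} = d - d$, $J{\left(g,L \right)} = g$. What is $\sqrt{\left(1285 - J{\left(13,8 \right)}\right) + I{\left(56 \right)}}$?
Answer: $2 \sqrt{318} \approx 35.665$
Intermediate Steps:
$I{\left(d \right)} = 0$
$\sqrt{\left(1285 - J{\left(13,8 \right)}\right) + I{\left(56 \right)}} = \sqrt{\left(1285 - 13\right) + 0} = \sqrt{1272 + 0} = \sqrt{1272} = 2 \sqrt{318}$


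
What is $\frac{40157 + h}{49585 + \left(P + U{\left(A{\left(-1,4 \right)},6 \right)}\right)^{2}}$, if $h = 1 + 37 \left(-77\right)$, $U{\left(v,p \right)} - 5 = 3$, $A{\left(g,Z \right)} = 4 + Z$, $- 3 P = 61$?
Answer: $\frac{335781}{447634} \approx 0.75012$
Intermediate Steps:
$P = - \frac{61}{3}$ ($P = \left(- \frac{1}{3}\right) 61 = - \frac{61}{3} \approx -20.333$)
$U{\left(v,p \right)} = 8$ ($U{\left(v,p \right)} = 5 + 3 = 8$)
$h = -2848$ ($h = 1 - 2849 = -2848$)
$\frac{40157 + h}{49585 + \left(P + U{\left(A{\left(-1,4 \right)},6 \right)}\right)^{2}} = \frac{40157 - 2848}{49585 + \left(- \frac{61}{3} + 8\right)^{2}} = \frac{37309}{49585 + \left(- \frac{37}{3}\right)^{2}} = \frac{37309}{49585 + \frac{1369}{9}} = \frac{37309}{\frac{447634}{9}} = 37309 \cdot \frac{9}{447634} = \frac{335781}{447634}$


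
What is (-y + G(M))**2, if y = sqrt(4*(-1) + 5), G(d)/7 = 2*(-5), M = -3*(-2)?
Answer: 5041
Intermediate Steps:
M = 6
G(d) = -70 (G(d) = 7*(2*(-5)) = 7*(-10) = -70)
y = 1 (y = sqrt(-4 + 5) = sqrt(1) = 1)
(-y + G(M))**2 = (-1*1 - 70)**2 = (-1 - 70)**2 = (-71)**2 = 5041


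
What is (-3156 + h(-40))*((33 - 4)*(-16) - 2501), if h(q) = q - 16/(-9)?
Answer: 85237820/9 ≈ 9.4709e+6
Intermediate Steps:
h(q) = 16/9 + q (h(q) = q - 16*(-1)/9 = q - 1*(-16/9) = q + 16/9 = 16/9 + q)
(-3156 + h(-40))*((33 - 4)*(-16) - 2501) = (-3156 + (16/9 - 40))*((33 - 4)*(-16) - 2501) = (-3156 - 344/9)*(29*(-16) - 2501) = -28748*(-464 - 2501)/9 = -28748/9*(-2965) = 85237820/9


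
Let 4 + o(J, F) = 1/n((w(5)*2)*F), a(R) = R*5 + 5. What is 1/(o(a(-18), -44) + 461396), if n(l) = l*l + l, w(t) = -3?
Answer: 69960/32278984321 ≈ 2.1674e-6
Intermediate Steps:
a(R) = 5 + 5*R (a(R) = 5*R + 5 = 5 + 5*R)
n(l) = l + l² (n(l) = l² + l = l + l²)
o(J, F) = -4 - 1/(6*F*(1 - 6*F)) (o(J, F) = -4 + 1/(((-3*2)*F)*(1 + (-3*2)*F)) = -4 + 1/((-6*F)*(1 - 6*F)) = -4 + 1/(-6*F*(1 - 6*F)) = -4 - 1/(6*F*(1 - 6*F)))
1/(o(a(-18), -44) + 461396) = 1/((⅙)*(1 - 144*(-44)² + 24*(-44))/(-44*(-1 + 6*(-44))) + 461396) = 1/((⅙)*(-1/44)*(1 - 144*1936 - 1056)/(-1 - 264) + 461396) = 1/((⅙)*(-1/44)*(1 - 278784 - 1056)/(-265) + 461396) = 1/((⅙)*(-1/44)*(-1/265)*(-279839) + 461396) = 1/(-279839/69960 + 461396) = 1/(32278984321/69960) = 69960/32278984321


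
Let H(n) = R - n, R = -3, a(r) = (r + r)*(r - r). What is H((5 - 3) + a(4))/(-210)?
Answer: 1/42 ≈ 0.023810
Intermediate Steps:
a(r) = 0 (a(r) = (2*r)*0 = 0)
H(n) = -3 - n
H((5 - 3) + a(4))/(-210) = (-3 - ((5 - 3) + 0))/(-210) = (-3 - (2 + 0))*(-1/210) = (-3 - 1*2)*(-1/210) = (-3 - 2)*(-1/210) = -5*(-1/210) = 1/42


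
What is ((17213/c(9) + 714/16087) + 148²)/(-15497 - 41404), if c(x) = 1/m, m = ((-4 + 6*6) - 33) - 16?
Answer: 1451674555/305122129 ≈ 4.7577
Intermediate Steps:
m = -17 (m = ((-4 + 36) - 33) - 16 = (32 - 33) - 16 = -1 - 16 = -17)
c(x) = -1/17 (c(x) = 1/(-17) = -1/17)
((17213/c(9) + 714/16087) + 148²)/(-15497 - 41404) = ((17213/(-1/17) + 714/16087) + 148²)/(-15497 - 41404) = ((17213*(-17) + 714*(1/16087)) + 21904)/(-56901) = ((-292621 + 714/16087) + 21904)*(-1/56901) = (-4707393313/16087 + 21904)*(-1/56901) = -4355023665/16087*(-1/56901) = 1451674555/305122129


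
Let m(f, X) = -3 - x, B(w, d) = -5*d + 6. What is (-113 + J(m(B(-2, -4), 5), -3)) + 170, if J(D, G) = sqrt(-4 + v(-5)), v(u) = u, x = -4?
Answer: 57 + 3*I ≈ 57.0 + 3.0*I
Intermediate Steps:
B(w, d) = 6 - 5*d
m(f, X) = 1 (m(f, X) = -3 - 1*(-4) = -3 + 4 = 1)
J(D, G) = 3*I (J(D, G) = sqrt(-4 - 5) = sqrt(-9) = 3*I)
(-113 + J(m(B(-2, -4), 5), -3)) + 170 = (-113 + 3*I) + 170 = 57 + 3*I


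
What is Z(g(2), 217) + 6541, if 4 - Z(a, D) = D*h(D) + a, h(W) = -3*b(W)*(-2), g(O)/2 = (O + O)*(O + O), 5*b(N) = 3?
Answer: 28659/5 ≈ 5731.8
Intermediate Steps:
b(N) = 3/5 (b(N) = (1/5)*3 = 3/5)
g(O) = 8*O**2 (g(O) = 2*((O + O)*(O + O)) = 2*((2*O)*(2*O)) = 2*(4*O**2) = 8*O**2)
h(W) = 18/5 (h(W) = -3*3/5*(-2) = -9/5*(-2) = 18/5)
Z(a, D) = 4 - a - 18*D/5 (Z(a, D) = 4 - (D*(18/5) + a) = 4 - (18*D/5 + a) = 4 - (a + 18*D/5) = 4 + (-a - 18*D/5) = 4 - a - 18*D/5)
Z(g(2), 217) + 6541 = (4 - 8*2**2 - 18/5*217) + 6541 = (4 - 8*4 - 3906/5) + 6541 = (4 - 1*32 - 3906/5) + 6541 = (4 - 32 - 3906/5) + 6541 = -4046/5 + 6541 = 28659/5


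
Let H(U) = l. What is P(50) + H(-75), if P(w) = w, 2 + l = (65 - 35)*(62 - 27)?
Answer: 1098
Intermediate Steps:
l = 1048 (l = -2 + (65 - 35)*(62 - 27) = -2 + 30*35 = -2 + 1050 = 1048)
H(U) = 1048
P(50) + H(-75) = 50 + 1048 = 1098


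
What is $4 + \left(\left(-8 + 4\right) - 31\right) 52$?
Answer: $-1816$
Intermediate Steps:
$4 + \left(\left(-8 + 4\right) - 31\right) 52 = 4 + \left(-4 - 31\right) 52 = 4 - 1820 = -1816$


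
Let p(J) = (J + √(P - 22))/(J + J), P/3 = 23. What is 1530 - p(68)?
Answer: 3059/2 - √47/136 ≈ 1529.4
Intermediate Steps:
P = 69 (P = 3*23 = 69)
p(J) = (J + √47)/(2*J) (p(J) = (J + √(69 - 22))/(J + J) = (J + √47)/((2*J)) = (J + √47)*(1/(2*J)) = (J + √47)/(2*J))
1530 - p(68) = 1530 - (68 + √47)/(2*68) = 1530 - (½ + √47/136) = 1530 + (-½ - √47/136) = 3059/2 - √47/136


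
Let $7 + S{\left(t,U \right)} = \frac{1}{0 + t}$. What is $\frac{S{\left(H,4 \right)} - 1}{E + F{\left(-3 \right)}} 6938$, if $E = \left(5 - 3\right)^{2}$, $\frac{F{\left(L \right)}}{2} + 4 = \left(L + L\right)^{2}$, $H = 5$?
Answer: $- \frac{135291}{170} \approx -795.83$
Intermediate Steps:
$F{\left(L \right)} = -8 + 8 L^{2}$ ($F{\left(L \right)} = -8 + 2 \left(L + L\right)^{2} = -8 + 2 \left(2 L\right)^{2} = -8 + 2 \cdot 4 L^{2} = -8 + 8 L^{2}$)
$S{\left(t,U \right)} = -7 + \frac{1}{t}$ ($S{\left(t,U \right)} = -7 + \frac{1}{0 + t} = -7 + \frac{1}{t}$)
$E = 4$ ($E = 2^{2} = 4$)
$\frac{S{\left(H,4 \right)} - 1}{E + F{\left(-3 \right)}} 6938 = \frac{\left(-7 + \frac{1}{5}\right) - 1}{4 - \left(8 - 8 \left(-3\right)^{2}\right)} 6938 = \frac{\left(-7 + \frac{1}{5}\right) - 1}{4 + \left(-8 + 8 \cdot 9\right)} 6938 = \frac{- \frac{34}{5} - 1}{4 + \left(-8 + 72\right)} 6938 = - \frac{39}{5 \left(4 + 64\right)} 6938 = - \frac{39}{5 \cdot 68} \cdot 6938 = \left(- \frac{39}{5}\right) \frac{1}{68} \cdot 6938 = \left(- \frac{39}{340}\right) 6938 = - \frac{135291}{170}$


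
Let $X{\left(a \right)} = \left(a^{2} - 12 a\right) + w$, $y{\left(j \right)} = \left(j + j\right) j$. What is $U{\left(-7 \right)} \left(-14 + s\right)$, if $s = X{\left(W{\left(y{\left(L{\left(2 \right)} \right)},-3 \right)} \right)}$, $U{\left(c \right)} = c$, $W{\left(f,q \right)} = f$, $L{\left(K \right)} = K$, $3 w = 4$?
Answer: $\frac{938}{3} \approx 312.67$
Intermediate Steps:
$w = \frac{4}{3}$ ($w = \frac{1}{3} \cdot 4 = \frac{4}{3} \approx 1.3333$)
$y{\left(j \right)} = 2 j^{2}$ ($y{\left(j \right)} = 2 j j = 2 j^{2}$)
$X{\left(a \right)} = \frac{4}{3} + a^{2} - 12 a$ ($X{\left(a \right)} = \left(a^{2} - 12 a\right) + \frac{4}{3} = \frac{4}{3} + a^{2} - 12 a$)
$s = - \frac{92}{3}$ ($s = \frac{4}{3} + \left(2 \cdot 2^{2}\right)^{2} - 12 \cdot 2 \cdot 2^{2} = \frac{4}{3} + \left(2 \cdot 4\right)^{2} - 12 \cdot 2 \cdot 4 = \frac{4}{3} + 8^{2} - 96 = \frac{4}{3} + 64 - 96 = - \frac{92}{3} \approx -30.667$)
$U{\left(-7 \right)} \left(-14 + s\right) = - 7 \left(-14 - \frac{92}{3}\right) = \left(-7\right) \left(- \frac{134}{3}\right) = \frac{938}{3}$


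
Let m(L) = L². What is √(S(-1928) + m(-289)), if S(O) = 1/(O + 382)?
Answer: √199624876890/1546 ≈ 289.00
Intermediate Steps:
S(O) = 1/(382 + O)
√(S(-1928) + m(-289)) = √(1/(382 - 1928) + (-289)²) = √(1/(-1546) + 83521) = √(-1/1546 + 83521) = √(129123465/1546) = √199624876890/1546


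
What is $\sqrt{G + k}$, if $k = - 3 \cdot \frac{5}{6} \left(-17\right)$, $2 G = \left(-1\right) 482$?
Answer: $\frac{i \sqrt{794}}{2} \approx 14.089 i$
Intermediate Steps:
$G = -241$ ($G = \frac{\left(-1\right) 482}{2} = \frac{1}{2} \left(-482\right) = -241$)
$k = \frac{85}{2}$ ($k = - 3 \cdot 5 \cdot \frac{1}{6} \left(-17\right) = \left(-3\right) \frac{5}{6} \left(-17\right) = \left(- \frac{5}{2}\right) \left(-17\right) = \frac{85}{2} \approx 42.5$)
$\sqrt{G + k} = \sqrt{-241 + \frac{85}{2}} = \sqrt{- \frac{397}{2}} = \frac{i \sqrt{794}}{2}$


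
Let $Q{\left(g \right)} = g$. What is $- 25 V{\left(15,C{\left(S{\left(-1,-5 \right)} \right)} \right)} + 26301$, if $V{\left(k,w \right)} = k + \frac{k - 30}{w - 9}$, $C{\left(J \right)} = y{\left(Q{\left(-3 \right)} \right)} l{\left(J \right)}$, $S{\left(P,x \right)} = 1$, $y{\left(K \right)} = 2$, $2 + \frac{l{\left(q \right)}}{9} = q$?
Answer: $\frac{233209}{9} \approx 25912.0$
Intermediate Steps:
$l{\left(q \right)} = -18 + 9 q$
$C{\left(J \right)} = -36 + 18 J$ ($C{\left(J \right)} = 2 \left(-18 + 9 J\right) = -36 + 18 J$)
$V{\left(k,w \right)} = k + \frac{-30 + k}{-9 + w}$
$- 25 V{\left(15,C{\left(S{\left(-1,-5 \right)} \right)} \right)} + 26301 = - 25 \frac{-30 - 120 + 15 \left(-36 + 18 \cdot 1\right)}{-9 + \left(-36 + 18 \cdot 1\right)} + 26301 = - 25 \frac{-30 - 120 + 15 \left(-36 + 18\right)}{-9 + \left(-36 + 18\right)} + 26301 = - 25 \frac{-30 - 120 + 15 \left(-18\right)}{-9 - 18} + 26301 = - 25 \frac{-30 - 120 - 270}{-27} + 26301 = - 25 \left(\left(- \frac{1}{27}\right) \left(-420\right)\right) + 26301 = \left(-25\right) \frac{140}{9} + 26301 = - \frac{3500}{9} + 26301 = \frac{233209}{9}$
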